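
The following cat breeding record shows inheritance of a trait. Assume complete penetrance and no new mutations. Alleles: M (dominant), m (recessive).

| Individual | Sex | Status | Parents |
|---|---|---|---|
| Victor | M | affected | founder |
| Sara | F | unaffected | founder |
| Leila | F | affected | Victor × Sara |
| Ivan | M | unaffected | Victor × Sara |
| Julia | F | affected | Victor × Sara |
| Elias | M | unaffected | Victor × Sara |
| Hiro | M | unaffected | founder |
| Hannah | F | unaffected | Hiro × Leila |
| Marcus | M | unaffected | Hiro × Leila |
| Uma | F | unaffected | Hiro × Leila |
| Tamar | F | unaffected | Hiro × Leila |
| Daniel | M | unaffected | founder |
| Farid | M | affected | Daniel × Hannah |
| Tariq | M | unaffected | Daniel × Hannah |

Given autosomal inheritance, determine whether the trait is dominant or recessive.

recessive

Daniel and Hannah are both unaffected yet have an affected child Farid. Under dominance, an affected child requires at least one affected parent, so the trait cannot be dominant.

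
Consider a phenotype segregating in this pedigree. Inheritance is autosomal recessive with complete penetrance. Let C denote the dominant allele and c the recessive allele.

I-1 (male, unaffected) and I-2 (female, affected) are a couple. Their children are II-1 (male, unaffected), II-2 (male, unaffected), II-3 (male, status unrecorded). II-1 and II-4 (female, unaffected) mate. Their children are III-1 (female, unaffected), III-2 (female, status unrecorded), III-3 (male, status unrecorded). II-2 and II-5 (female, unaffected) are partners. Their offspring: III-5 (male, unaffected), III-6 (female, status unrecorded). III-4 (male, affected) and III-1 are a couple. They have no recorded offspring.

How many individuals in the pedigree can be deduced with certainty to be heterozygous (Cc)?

2

Obligate heterozygotes: II-1 is unaffected so carries C and received c from I-2 (cc), so II-1 is Cc; II-2 is unaffected so carries C and received c from I-2 (cc), so II-2 is Cc.
Every other individual is either homozygous by phenotype or has at least one consistent homozygous assignment, so the count is 2.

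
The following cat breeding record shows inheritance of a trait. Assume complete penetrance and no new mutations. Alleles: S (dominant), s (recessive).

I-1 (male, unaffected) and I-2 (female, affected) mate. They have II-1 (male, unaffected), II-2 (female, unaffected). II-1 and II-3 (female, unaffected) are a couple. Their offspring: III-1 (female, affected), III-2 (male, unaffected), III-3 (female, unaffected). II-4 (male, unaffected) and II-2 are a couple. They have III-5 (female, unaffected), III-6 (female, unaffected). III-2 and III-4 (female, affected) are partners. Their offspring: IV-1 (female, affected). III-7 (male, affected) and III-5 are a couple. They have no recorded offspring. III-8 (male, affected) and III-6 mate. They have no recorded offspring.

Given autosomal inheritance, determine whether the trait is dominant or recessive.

recessive

II-1 and II-3 are both unaffected yet have an affected child III-1. Under dominance, an affected child requires at least one affected parent, so the trait cannot be dominant.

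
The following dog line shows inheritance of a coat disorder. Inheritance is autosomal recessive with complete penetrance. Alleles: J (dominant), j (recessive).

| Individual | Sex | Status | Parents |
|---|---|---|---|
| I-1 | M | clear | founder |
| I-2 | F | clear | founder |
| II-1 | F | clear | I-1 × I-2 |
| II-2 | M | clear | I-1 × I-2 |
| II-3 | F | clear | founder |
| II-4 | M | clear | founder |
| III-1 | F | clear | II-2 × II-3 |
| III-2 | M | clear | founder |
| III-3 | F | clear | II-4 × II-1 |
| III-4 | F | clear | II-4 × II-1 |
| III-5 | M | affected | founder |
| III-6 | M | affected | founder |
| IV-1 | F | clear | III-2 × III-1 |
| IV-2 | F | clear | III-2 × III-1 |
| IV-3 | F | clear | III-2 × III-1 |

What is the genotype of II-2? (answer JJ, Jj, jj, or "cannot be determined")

II-2's phenotype allows JJ or Jj, and no parent or child forces a single allele at both positions; consistent genotype assignments exist with II-2 as JJ or Jj.

cannot be determined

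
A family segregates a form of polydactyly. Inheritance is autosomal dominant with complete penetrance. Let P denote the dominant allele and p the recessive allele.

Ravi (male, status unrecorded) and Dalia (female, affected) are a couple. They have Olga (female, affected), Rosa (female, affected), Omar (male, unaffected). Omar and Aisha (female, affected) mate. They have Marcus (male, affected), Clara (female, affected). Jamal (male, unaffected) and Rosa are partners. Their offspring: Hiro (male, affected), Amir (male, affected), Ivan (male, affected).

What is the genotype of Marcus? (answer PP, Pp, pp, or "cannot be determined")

From phenotype alone, Marcus is PP or Pp.
Marcus is affected so carries P and received p from Omar (pp), so Marcus is Pp.

Pp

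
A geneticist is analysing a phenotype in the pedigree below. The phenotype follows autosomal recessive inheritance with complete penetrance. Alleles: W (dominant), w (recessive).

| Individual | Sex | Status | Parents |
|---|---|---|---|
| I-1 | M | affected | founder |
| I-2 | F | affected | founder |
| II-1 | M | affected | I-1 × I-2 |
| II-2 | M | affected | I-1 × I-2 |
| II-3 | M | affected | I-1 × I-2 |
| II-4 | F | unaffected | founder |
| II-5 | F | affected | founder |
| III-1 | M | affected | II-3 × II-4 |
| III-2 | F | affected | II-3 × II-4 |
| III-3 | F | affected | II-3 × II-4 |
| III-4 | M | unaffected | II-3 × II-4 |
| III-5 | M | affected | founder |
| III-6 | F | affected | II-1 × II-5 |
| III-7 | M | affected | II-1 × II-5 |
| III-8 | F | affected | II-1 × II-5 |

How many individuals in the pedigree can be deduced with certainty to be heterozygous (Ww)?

2

Obligate heterozygotes: II-4 is unaffected so carries W and passed w to III-1 (ww), so II-4 is Ww; III-4 is unaffected so carries W and received w from II-3 (ww), so III-4 is Ww.
Every other individual is either homozygous by phenotype or has at least one consistent homozygous assignment, so the count is 2.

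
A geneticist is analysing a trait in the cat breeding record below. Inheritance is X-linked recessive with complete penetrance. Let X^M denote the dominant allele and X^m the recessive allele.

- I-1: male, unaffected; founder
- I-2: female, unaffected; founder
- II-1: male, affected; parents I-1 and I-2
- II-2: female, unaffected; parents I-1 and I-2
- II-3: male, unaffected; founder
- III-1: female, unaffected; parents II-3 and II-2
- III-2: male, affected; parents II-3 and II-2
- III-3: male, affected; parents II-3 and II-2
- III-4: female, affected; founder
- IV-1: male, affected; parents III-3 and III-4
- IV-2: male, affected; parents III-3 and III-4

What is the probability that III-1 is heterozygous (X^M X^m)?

II-3 is unaffected, so II-3 is X^M Y.
II-2 is unaffected so carries M and passed m to III-2 (X^m Y), so II-2 is X^M X^m.
Their cross gives offspring ratios 1/2 X^M X^M : 1/2 X^M X^m. Conditioning on III-1 being unaffected, P(X^M X^m) = 1/2 / 1 = 1/2.

1/2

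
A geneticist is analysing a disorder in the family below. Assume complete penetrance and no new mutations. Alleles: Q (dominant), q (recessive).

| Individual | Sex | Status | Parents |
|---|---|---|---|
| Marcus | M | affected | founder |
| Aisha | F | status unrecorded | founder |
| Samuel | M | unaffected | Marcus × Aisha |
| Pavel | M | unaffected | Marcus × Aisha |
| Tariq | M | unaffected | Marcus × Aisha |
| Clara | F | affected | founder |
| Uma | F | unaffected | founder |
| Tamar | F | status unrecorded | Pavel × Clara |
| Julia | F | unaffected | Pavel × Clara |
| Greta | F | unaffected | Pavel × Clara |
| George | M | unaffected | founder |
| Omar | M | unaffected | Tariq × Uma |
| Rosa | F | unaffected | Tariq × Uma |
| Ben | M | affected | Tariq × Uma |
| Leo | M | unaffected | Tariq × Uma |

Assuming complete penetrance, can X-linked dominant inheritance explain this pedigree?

Under X-linked dominant, Ben (affected, male) cannot arise from Tariq (unaffected) × Uma (unaffected).

No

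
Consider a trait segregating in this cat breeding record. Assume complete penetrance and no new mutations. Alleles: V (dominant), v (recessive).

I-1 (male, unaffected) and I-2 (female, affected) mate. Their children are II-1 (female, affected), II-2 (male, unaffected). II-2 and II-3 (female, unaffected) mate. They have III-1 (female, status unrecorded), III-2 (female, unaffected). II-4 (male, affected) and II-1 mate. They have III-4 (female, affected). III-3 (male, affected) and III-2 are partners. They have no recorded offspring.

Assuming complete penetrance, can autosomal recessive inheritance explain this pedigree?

Yes

A consistent assignment under autosomal recessive exists: I-1 Vv, I-2 vv, II-1 vv, II-2 Vv, II-3 VV, II-4 vv, III-1 VV, III-2 VV, III-3 vv, III-4 vv.
In this assignment every recorded phenotype matches its genotype and every non-founder's genotype is obtainable from its parents' genotypes, so the pedigree is consistent.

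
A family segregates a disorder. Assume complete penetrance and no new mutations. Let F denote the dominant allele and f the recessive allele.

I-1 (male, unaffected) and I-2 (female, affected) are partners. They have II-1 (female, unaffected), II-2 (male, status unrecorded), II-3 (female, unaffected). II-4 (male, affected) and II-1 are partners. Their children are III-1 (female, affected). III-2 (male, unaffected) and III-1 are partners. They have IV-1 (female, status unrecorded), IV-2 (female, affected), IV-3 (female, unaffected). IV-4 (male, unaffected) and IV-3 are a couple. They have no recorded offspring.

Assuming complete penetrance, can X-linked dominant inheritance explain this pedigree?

Yes

A consistent assignment under X-linked dominant exists: I-1 X^f Y, I-2 X^F X^f, II-1 X^f X^f, II-2 X^F Y, II-3 X^f X^f, II-4 X^F Y, III-1 X^F X^f, III-2 X^f Y, IV-1 X^F X^f, IV-2 X^F X^f, IV-3 X^f X^f, IV-4 X^f Y.
In this assignment every recorded phenotype matches its genotype and every non-founder's genotype is obtainable from its parents' genotypes, so the pedigree is consistent.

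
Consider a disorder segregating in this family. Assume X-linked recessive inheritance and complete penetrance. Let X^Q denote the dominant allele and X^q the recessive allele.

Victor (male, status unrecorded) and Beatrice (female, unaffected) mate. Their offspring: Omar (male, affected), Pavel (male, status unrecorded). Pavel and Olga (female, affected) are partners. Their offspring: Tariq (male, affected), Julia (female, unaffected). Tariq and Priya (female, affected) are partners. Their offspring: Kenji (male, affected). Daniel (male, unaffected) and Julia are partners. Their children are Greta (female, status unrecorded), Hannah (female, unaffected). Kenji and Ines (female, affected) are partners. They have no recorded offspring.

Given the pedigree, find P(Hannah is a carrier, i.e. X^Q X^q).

1/2

Daniel is unaffected, so Daniel is X^Q Y.
Julia is unaffected so carries Q and received q from Olga (X^q X^q), so Julia is X^Q X^q.
Their cross gives offspring ratios 1/2 X^Q X^Q : 1/2 X^Q X^q. Conditioning on Hannah being unaffected, P(X^Q X^q) = 1/2 / 1 = 1/2.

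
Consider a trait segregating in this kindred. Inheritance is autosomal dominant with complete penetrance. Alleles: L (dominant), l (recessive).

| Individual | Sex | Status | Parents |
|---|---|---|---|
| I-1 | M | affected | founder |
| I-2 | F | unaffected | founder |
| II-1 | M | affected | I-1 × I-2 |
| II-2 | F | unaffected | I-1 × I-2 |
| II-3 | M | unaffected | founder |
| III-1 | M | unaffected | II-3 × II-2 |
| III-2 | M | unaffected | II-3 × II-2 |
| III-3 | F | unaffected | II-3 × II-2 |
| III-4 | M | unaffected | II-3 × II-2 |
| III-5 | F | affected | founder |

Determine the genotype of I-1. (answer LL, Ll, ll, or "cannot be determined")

From phenotype alone, I-1 is LL or Ll.
I-1 is affected so carries L and passed l to II-2 (ll), so I-1 is Ll.

Ll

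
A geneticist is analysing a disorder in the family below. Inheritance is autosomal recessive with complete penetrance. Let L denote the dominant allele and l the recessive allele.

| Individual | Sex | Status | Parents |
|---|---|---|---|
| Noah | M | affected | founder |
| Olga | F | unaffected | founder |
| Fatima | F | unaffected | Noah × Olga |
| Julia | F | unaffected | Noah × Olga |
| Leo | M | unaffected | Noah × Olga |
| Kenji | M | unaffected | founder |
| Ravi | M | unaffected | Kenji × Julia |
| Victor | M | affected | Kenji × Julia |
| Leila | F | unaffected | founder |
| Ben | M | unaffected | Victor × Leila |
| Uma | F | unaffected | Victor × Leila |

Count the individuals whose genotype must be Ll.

Obligate heterozygotes: Fatima is unaffected so carries L and received l from Noah (ll), so Fatima is Ll; Julia is unaffected so carries L and received l from Noah (ll), so Julia is Ll; Leo is unaffected so carries L and received l from Noah (ll), so Leo is Ll; Kenji is unaffected so carries L and passed l to Victor (ll), so Kenji is Ll; Ben is unaffected so carries L and received l from Victor (ll), so Ben is Ll; Uma is unaffected so carries L and received l from Victor (ll), so Uma is Ll.
Every other individual is either homozygous by phenotype or has at least one consistent homozygous assignment, so the count is 6.

6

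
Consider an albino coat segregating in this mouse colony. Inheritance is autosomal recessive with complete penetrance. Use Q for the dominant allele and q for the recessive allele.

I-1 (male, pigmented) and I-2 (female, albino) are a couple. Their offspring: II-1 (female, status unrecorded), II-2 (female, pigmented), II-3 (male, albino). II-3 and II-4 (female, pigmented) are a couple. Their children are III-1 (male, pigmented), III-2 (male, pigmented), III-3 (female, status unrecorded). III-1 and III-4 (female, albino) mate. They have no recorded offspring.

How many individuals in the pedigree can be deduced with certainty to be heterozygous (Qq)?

Obligate heterozygotes: I-1 is pigmented so carries Q and passed q to II-3 (qq), so I-1 is Qq; II-2 is pigmented so carries Q and received q from I-2 (qq), so II-2 is Qq; III-1 is pigmented so carries Q and received q from II-3 (qq), so III-1 is Qq; III-2 is pigmented so carries Q and received q from II-3 (qq), so III-2 is Qq.
Every other individual is either homozygous by phenotype or has at least one consistent homozygous assignment, so the count is 4.

4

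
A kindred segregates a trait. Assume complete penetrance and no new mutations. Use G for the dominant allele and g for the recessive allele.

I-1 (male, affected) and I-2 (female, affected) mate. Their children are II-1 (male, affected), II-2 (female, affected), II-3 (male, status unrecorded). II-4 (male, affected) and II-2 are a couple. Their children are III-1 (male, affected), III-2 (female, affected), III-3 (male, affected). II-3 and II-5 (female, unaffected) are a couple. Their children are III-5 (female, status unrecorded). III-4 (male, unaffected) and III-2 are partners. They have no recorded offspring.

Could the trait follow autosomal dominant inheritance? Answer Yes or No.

Yes

A consistent assignment under autosomal dominant exists: I-1 GG, I-2 GG, II-1 GG, II-2 GG, II-3 GG, II-4 GG, II-5 gg, III-1 GG, III-2 GG, III-3 GG, III-4 gg, III-5 Gg.
In this assignment every recorded phenotype matches its genotype and every non-founder's genotype is obtainable from its parents' genotypes, so the pedigree is consistent.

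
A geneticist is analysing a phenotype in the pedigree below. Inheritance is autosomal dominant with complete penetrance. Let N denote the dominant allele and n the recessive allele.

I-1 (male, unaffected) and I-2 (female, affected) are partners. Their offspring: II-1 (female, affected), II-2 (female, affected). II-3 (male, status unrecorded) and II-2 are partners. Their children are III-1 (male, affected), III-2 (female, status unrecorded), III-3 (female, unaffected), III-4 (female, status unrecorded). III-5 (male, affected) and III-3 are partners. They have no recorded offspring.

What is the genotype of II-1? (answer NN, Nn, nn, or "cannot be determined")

Nn

From phenotype alone, II-1 is NN or Nn.
II-1 is affected so carries N and received n from I-1 (nn), so II-1 is Nn.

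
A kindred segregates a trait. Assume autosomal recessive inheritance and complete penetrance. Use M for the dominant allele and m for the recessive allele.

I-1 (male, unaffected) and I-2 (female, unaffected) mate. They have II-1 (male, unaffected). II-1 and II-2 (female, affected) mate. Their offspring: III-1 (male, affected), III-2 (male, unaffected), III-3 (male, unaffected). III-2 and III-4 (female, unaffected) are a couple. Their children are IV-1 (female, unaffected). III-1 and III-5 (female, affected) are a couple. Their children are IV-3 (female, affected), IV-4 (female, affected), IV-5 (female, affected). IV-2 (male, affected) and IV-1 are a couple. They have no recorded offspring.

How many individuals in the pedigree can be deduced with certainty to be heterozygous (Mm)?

Obligate heterozygotes: II-1 is unaffected so carries M and passed m to III-1 (mm), so II-1 is Mm; III-2 is unaffected so carries M and received m from II-2 (mm), so III-2 is Mm; III-3 is unaffected so carries M and received m from II-2 (mm), so III-3 is Mm.
Every other individual is either homozygous by phenotype or has at least one consistent homozygous assignment, so the count is 3.

3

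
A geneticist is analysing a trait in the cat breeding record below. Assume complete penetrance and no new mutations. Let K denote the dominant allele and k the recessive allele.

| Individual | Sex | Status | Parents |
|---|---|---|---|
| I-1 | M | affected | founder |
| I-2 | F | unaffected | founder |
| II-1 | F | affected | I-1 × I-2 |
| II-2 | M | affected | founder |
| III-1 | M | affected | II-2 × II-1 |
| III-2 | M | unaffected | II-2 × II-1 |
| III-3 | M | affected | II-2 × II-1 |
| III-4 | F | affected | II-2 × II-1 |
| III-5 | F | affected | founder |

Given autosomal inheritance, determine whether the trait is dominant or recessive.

dominant

II-2 and II-1 are both affected yet have an unaffected child III-2. Under a recessive model two affected parents are homozygous and every child would be affected, so the trait cannot be recessive.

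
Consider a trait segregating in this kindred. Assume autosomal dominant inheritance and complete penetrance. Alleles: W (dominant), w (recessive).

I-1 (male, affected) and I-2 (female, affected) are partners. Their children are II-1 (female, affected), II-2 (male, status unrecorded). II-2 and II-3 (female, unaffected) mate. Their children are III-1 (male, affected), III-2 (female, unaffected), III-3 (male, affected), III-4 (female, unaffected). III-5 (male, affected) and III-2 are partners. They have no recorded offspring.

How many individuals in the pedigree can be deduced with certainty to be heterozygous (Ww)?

Obligate heterozygotes: II-2 passed W to III-1 (Ww, whose w came from II-3) and passed w to III-2 (ww), so II-2 is Ww; III-1 is affected so carries W and received w from II-3 (ww), so III-1 is Ww; III-3 is affected so carries W and received w from II-3 (ww), so III-3 is Ww.
Every other individual is either homozygous by phenotype or has at least one consistent homozygous assignment, so the count is 3.

3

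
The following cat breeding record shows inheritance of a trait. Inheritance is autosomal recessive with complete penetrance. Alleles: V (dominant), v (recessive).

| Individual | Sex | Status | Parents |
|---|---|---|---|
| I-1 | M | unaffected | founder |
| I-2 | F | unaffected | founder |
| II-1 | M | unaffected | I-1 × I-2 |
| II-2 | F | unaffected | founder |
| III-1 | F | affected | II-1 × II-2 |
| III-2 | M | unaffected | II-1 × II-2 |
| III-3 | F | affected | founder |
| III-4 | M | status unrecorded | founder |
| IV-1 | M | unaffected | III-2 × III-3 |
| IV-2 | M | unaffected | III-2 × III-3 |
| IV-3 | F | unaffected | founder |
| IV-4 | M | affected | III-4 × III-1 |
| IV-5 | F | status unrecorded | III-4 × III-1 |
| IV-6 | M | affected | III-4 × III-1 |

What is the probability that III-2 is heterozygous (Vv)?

1/3

II-1 is unaffected so carries V and passed v to III-1 (vv), so II-1 is Vv.
II-2 is unaffected so carries V and passed v to III-1 (vv), so II-2 is Vv.
Their cross gives offspring ratios 1/4 VV : 1/2 Vv : 1/4 vv. Conditioning on III-2 being unaffected, P(Vv) = 1/2 / 3/4 = 2/3 before taking III-2's own offspring into account.
III-3 is affected, so III-3 is vv.
Now use III-2's offspring. Probability of each recorded status — unaffected son IV-1: 1/2 if III-2 is Vv, 1 if VV; unaffected son IV-2: 1/2 if III-2 is Vv, 1 if VV.
Bayes: P(Vv) = 2/3·1/4 / (2/3·1/4 + 1/3·1) = 1/3.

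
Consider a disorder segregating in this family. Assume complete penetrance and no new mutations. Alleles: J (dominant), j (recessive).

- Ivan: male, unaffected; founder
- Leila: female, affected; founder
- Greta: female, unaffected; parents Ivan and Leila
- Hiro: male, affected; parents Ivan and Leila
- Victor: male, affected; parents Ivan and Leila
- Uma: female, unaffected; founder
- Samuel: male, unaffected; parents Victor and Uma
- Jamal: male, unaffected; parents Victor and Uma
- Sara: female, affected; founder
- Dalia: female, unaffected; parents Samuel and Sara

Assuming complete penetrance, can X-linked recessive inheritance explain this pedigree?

A consistent assignment under X-linked recessive exists: Ivan X^J Y, Leila X^j X^j, Greta X^J X^j, Hiro X^j Y, Victor X^j Y, Uma X^J X^J, Samuel X^J Y, Jamal X^J Y, Sara X^j X^j, Dalia X^J X^j.
In this assignment every recorded phenotype matches its genotype and every non-founder's genotype is obtainable from its parents' genotypes, so the pedigree is consistent.

Yes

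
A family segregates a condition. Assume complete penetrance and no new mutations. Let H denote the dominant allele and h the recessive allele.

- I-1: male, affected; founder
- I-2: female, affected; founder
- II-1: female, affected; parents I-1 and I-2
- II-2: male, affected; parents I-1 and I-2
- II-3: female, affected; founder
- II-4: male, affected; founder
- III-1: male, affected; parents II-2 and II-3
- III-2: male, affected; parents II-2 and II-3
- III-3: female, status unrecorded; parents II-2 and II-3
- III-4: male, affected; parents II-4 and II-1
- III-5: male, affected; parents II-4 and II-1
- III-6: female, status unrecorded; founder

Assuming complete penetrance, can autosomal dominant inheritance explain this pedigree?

A consistent assignment under autosomal dominant exists: I-1 HH, I-2 HH, II-1 HH, II-2 HH, II-3 HH, II-4 HH, III-1 HH, III-2 HH, III-3 HH, III-4 HH, III-5 HH, III-6 HH.
In this assignment every recorded phenotype matches its genotype and every non-founder's genotype is obtainable from its parents' genotypes, so the pedigree is consistent.

Yes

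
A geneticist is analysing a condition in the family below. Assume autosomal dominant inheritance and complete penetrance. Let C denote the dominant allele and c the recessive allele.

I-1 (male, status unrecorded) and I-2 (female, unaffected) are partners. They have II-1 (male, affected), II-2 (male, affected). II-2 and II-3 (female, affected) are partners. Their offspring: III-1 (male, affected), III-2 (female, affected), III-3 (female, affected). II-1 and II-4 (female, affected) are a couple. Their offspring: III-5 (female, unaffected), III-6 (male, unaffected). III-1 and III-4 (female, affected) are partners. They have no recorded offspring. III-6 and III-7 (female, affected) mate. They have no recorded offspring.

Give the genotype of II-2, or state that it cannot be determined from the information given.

Cc

From phenotype alone, II-2 is CC or Cc.
II-2 is affected so carries C and received c from I-2 (cc), so II-2 is Cc.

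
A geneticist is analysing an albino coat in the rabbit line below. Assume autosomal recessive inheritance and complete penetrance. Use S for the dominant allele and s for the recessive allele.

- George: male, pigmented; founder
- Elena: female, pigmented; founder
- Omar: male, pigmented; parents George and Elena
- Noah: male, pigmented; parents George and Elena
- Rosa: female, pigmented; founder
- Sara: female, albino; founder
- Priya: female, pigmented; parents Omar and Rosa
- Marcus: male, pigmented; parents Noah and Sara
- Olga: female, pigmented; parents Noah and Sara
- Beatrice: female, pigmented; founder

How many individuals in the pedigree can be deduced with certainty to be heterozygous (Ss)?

Obligate heterozygotes: Marcus is pigmented so carries S and received s from Sara (ss), so Marcus is Ss; Olga is pigmented so carries S and received s from Sara (ss), so Olga is Ss.
Every other individual is either homozygous by phenotype or has at least one consistent homozygous assignment, so the count is 2.

2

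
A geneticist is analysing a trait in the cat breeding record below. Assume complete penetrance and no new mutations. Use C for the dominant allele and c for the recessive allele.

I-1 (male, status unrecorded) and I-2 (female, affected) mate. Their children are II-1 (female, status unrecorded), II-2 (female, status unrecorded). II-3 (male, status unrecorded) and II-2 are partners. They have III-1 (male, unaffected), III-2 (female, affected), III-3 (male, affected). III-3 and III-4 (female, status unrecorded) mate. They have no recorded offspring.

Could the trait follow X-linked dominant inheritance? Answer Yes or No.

A consistent assignment under X-linked dominant exists: I-1 X^C Y, I-2 X^C X^c, II-1 X^C X^C, II-2 X^C X^c, II-3 X^C Y, III-1 X^c Y, III-2 X^C X^C, III-3 X^C Y, III-4 X^C X^C.
In this assignment every recorded phenotype matches its genotype and every non-founder's genotype is obtainable from its parents' genotypes, so the pedigree is consistent.

Yes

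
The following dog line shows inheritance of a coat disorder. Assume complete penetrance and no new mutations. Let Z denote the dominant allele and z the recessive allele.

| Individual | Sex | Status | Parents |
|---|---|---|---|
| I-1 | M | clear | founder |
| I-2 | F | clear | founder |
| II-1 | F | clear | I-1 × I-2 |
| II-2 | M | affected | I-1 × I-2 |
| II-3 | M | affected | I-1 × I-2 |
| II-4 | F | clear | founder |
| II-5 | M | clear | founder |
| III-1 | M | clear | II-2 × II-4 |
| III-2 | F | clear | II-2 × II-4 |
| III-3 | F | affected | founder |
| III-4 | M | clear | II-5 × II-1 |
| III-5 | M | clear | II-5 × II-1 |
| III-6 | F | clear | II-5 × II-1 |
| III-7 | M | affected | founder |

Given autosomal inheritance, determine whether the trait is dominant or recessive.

I-1 and I-2 are both clear yet have an affected child II-2. Under dominance, an affected child requires at least one affected parent, so the trait cannot be dominant.

recessive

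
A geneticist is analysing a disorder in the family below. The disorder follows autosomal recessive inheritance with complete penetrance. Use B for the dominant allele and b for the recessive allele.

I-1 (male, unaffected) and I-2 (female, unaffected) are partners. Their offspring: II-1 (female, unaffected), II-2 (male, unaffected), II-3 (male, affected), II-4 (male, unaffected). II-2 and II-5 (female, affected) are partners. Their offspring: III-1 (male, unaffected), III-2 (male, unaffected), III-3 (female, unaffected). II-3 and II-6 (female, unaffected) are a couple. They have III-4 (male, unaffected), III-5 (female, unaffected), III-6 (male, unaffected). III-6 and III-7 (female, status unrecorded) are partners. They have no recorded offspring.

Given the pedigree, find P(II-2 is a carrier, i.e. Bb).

1/5

I-1 is unaffected so carries B and passed b to II-3 (bb), so I-1 is Bb.
I-2 is unaffected so carries B and passed b to II-3 (bb), so I-2 is Bb.
Their cross gives offspring ratios 1/4 BB : 1/2 Bb : 1/4 bb. Conditioning on II-2 being unaffected, P(Bb) = 1/2 / 3/4 = 2/3 before taking II-2's own offspring into account.
II-5 is affected, so II-5 is bb.
Now use II-2's offspring. Probability of each recorded status — unaffected son III-1: 1/2 if II-2 is Bb, 1 if BB; unaffected son III-2: 1/2 if II-2 is Bb, 1 if BB; unaffected daughter III-3: 1/2 if II-2 is Bb, 1 if BB.
Bayes: P(Bb) = 2/3·1/8 / (2/3·1/8 + 1/3·1) = 1/5.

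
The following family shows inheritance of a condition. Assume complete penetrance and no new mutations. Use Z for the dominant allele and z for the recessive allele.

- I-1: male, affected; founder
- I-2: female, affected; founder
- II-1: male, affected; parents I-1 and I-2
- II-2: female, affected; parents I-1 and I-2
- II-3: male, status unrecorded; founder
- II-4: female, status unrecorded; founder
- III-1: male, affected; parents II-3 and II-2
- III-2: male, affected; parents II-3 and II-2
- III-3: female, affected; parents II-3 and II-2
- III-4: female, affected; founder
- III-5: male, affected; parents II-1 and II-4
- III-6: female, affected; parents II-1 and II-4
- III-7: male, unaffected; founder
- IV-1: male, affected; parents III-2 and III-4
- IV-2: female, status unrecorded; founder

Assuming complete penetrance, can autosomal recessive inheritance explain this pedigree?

Yes

A consistent assignment under autosomal recessive exists: I-1 zz, I-2 zz, II-1 zz, II-2 zz, II-3 Zz, II-4 Zz, III-1 zz, III-2 zz, III-3 zz, III-4 zz, III-5 zz, III-6 zz, III-7 ZZ, IV-1 zz, IV-2 ZZ.
In this assignment every recorded phenotype matches its genotype and every non-founder's genotype is obtainable from its parents' genotypes, so the pedigree is consistent.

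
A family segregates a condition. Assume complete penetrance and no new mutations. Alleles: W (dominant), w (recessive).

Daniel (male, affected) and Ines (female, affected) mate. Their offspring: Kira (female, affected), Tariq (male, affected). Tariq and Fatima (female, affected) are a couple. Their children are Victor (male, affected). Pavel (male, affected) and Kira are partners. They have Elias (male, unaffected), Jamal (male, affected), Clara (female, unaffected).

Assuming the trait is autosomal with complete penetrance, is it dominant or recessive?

Pavel and Kira are both affected yet have an unaffected child Elias. Under a recessive model two affected parents are homozygous and every child would be affected, so the trait cannot be recessive.

dominant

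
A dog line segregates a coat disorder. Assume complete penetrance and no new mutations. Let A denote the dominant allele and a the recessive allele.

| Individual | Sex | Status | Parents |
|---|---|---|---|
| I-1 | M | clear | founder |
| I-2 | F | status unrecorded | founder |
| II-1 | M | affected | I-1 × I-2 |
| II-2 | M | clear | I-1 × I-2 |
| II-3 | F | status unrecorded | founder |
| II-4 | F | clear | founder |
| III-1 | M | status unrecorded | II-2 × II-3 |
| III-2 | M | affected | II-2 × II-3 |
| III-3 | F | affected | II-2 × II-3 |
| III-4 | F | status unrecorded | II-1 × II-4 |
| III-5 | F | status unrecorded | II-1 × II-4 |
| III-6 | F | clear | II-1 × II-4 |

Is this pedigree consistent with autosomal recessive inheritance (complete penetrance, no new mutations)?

Yes

A consistent assignment under autosomal recessive exists: I-1 Aa, I-2 Aa, II-1 aa, II-2 Aa, II-3 Aa, II-4 AA, III-1 AA, III-2 aa, III-3 aa, III-4 Aa, III-5 Aa, III-6 Aa.
In this assignment every recorded phenotype matches its genotype and every non-founder's genotype is obtainable from its parents' genotypes, so the pedigree is consistent.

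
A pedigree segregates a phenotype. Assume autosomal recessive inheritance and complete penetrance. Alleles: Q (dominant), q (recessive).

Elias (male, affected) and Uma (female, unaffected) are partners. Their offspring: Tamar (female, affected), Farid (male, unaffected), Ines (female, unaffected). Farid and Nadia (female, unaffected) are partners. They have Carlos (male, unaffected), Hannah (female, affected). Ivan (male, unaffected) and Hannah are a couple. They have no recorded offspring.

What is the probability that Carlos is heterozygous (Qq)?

Farid is unaffected so carries Q and received q from Elias (qq), so Farid is Qq.
Nadia is unaffected so carries Q and passed q to Hannah (qq), so Nadia is Qq.
Their cross gives offspring ratios 1/4 QQ : 1/2 Qq : 1/4 qq. Conditioning on Carlos being unaffected, P(Qq) = 1/2 / 3/4 = 2/3.

2/3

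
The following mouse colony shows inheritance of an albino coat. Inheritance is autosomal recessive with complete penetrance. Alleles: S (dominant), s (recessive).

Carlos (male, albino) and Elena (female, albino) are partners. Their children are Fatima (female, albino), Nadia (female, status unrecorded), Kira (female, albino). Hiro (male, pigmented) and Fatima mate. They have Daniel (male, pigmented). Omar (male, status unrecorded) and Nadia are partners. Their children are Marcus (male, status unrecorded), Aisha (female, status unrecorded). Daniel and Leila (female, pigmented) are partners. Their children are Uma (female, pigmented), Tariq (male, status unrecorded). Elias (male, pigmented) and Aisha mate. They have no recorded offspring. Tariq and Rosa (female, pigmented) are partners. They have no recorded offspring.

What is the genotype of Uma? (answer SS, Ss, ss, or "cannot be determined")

cannot be determined

Uma's phenotype allows SS or Ss, and no parent or child forces a single allele at both positions; consistent genotype assignments exist with Uma as SS or Ss.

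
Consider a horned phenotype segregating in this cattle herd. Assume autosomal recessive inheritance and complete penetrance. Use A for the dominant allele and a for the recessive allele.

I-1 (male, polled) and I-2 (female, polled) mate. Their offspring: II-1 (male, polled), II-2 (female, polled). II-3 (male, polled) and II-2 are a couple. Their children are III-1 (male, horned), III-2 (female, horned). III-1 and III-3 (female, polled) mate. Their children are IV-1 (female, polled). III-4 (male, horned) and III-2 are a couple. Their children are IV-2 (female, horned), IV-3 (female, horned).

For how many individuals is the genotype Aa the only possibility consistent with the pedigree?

3

Obligate heterozygotes: II-2 is polled so carries A and passed a to III-1 (aa), so II-2 is Aa; II-3 is polled so carries A and passed a to III-1 (aa), so II-3 is Aa; IV-1 is polled so carries A and received a from III-1 (aa), so IV-1 is Aa.
Every other individual is either homozygous by phenotype or has at least one consistent homozygous assignment, so the count is 3.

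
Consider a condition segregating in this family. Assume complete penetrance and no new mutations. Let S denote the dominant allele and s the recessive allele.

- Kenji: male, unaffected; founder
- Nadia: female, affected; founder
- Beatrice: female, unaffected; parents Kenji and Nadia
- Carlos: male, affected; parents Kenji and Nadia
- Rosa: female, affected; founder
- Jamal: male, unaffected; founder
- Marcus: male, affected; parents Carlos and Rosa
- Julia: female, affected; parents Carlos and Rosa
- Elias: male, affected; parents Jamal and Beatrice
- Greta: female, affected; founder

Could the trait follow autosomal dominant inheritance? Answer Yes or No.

No

Under autosomal dominant, Elias (affected, male) cannot arise from Jamal (unaffected) × Beatrice (unaffected).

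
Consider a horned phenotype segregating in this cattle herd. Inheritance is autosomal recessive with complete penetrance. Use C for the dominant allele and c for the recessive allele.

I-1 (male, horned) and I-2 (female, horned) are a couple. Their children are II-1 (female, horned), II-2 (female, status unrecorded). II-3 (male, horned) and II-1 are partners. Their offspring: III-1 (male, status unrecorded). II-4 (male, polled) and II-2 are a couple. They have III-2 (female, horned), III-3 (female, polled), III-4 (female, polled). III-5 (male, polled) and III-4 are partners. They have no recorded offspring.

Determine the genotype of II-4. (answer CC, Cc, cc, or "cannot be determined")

Cc

From phenotype alone, II-4 is CC or Cc.
II-4 is polled so carries C and passed c to III-2 (cc), so II-4 is Cc.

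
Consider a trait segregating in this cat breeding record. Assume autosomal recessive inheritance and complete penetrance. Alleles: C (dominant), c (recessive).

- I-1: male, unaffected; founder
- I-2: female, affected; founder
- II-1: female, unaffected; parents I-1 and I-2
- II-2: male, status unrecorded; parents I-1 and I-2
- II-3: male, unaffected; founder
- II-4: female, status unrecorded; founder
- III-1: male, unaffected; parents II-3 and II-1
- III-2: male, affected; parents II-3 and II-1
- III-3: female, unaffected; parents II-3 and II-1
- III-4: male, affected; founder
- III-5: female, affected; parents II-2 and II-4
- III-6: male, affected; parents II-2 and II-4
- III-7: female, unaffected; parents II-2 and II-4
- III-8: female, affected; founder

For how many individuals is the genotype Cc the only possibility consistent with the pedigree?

Obligate heterozygotes: II-1 is unaffected so carries C and received c from I-2 (cc), so II-1 is Cc; II-3 is unaffected so carries C and passed c to III-2 (cc), so II-3 is Cc.
Every other individual is either homozygous by phenotype or has at least one consistent homozygous assignment, so the count is 2.

2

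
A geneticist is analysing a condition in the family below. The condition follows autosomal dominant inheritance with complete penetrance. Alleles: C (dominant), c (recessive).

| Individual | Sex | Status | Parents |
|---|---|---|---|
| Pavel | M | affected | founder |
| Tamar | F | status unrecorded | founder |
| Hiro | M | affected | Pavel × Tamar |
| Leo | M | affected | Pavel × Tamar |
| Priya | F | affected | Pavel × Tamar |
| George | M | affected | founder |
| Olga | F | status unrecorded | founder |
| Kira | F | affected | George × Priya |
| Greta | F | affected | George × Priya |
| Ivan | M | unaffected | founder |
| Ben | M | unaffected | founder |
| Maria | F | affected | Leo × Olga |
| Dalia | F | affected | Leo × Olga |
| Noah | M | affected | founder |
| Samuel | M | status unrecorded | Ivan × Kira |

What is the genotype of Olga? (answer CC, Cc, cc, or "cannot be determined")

cannot be determined

Olga's phenotype is unrecorded, and no parent or child forces a single allele at both positions; consistent genotype assignments exist with Olga as CC or Cc or cc.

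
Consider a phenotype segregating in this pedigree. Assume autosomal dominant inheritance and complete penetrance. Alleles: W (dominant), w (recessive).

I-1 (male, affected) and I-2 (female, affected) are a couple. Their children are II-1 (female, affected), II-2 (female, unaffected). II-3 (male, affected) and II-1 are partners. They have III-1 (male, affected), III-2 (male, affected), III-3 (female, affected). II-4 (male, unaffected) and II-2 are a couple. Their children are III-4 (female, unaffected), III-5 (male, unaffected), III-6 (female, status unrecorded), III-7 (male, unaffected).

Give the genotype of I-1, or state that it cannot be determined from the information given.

From phenotype alone, I-1 is WW or Ww.
I-1 is affected so carries W and passed w to II-2 (ww), so I-1 is Ww.

Ww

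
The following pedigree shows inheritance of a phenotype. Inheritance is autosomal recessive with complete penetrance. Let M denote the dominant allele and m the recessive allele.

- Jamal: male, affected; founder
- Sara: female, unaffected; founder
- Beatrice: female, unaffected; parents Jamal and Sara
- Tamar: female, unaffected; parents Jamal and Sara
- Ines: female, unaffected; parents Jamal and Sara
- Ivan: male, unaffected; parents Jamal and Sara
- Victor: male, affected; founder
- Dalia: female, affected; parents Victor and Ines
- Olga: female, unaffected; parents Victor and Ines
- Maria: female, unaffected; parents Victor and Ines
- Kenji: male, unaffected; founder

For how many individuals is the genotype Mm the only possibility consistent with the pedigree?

Obligate heterozygotes: Beatrice is unaffected so carries M and received m from Jamal (mm), so Beatrice is Mm; Tamar is unaffected so carries M and received m from Jamal (mm), so Tamar is Mm; Ines is unaffected so carries M and received m from Jamal (mm), so Ines is Mm; Ivan is unaffected so carries M and received m from Jamal (mm), so Ivan is Mm; Olga is unaffected so carries M and received m from Victor (mm), so Olga is Mm; Maria is unaffected so carries M and received m from Victor (mm), so Maria is Mm.
Every other individual is either homozygous by phenotype or has at least one consistent homozygous assignment, so the count is 6.

6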